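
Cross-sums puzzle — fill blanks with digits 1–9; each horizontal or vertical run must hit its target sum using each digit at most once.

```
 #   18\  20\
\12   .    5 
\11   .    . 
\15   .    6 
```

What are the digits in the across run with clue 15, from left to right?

9 6

R1C1 = 12 − 5 = 7 completes the 12 across.
R2C2 = 20 − 11 = 9 completes the 20 down.
R3C1 = 15 − 6 = 9 completes the 15 across.
R2C1 = 11 − 9 = 2 completes the 11 across.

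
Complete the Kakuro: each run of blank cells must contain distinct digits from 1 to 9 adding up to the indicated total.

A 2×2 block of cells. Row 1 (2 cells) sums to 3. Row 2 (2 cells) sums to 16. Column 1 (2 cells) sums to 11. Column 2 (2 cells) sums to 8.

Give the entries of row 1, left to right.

2, 1

3 in 2 cells must be {1,2}; 16 in 2 cells must be {7,9}.
The 3 across and the 11 down share only 2, so (1,1) = 2.
(1,2) = 3 − 2 = 1 completes the 3 across.
(2,1) = 11 − 2 = 9 completes the 11 down.
(2,2) = 16 − 9 = 7 completes the 16 across.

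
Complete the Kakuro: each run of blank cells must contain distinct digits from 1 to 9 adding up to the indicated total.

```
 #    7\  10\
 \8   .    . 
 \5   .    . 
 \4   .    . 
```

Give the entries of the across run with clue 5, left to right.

4 1

4 in 2 cells must be {1,3}; 7 in 3 cells must be {1,2,4}.
The 4 across and the 7 down share only 1, so R3C1 = 1.
R3C2 = 4 − 1 = 3 completes the 4 across.
Given what's placed, R1C1 must be 2 to fit the 8 across and 7 down.
R1C2 = 8 − 2 = 6 completes the 8 across.
R2C1 = 7 − 3 = 4 completes the 7 down.
R2C2 = 5 − 4 = 1 completes the 5 across.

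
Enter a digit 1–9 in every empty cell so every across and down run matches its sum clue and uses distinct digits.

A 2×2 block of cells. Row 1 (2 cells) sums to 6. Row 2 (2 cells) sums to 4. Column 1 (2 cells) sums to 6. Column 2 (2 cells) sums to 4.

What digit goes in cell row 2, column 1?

4 in 2 cells must be {1,3}.
The 6 across and the 4 down share only 1, so (1,2) = 1.
The 4 across and the 6 down share only 1, so (2,1) = 1.
(2,2) = 4 − 1 = 3 completes the 4 across.
(1,1) = 6 − 1 = 5 completes the 6 across.

1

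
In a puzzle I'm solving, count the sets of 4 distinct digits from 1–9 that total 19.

11

4 distinct digits from 1–9 sum between 10 and 30.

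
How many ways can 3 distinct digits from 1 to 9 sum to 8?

3 distinct digits from 1–9 sum between 6 and 24.
Enumerating: {1,2,5}, {1,3,4}.

2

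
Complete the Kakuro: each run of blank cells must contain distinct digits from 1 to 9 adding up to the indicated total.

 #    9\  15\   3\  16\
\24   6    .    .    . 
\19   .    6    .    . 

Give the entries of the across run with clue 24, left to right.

6, 9, 2, 7

3 in 2 cells must be {1,2}; 16 in 2 cells must be {7,9}.
R1C2 = 15 − 6 = 9 completes the 15 down.
R1C4 = 7: the only remaining digit allowed by both the 24 across and the 16 down.
R2C1 = 9 − 6 = 3 completes the 9 down.
R2C4 = 16 − 7 = 9 completes the 16 down.
R1C3 = 24 − 22 = 2 completes the 24 across.
R2C3 = 19 − 18 = 1 completes the 19 across.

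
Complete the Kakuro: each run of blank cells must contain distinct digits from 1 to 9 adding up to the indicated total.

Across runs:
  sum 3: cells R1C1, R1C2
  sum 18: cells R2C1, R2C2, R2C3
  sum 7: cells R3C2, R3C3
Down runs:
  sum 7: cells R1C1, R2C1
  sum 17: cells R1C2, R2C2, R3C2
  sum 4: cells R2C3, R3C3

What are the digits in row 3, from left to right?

6, 1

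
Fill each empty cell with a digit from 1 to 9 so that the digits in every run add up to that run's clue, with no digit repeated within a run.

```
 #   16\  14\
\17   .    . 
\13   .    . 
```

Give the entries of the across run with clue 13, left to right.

7 6

17 in 2 cells must be {8,9}; 16 in 2 cells must be {7,9}.
The 17 across and the 16 down share only 9, so R1C1 = 9.
R1C2 = 17 − 9 = 8 completes the 17 across.
R2C1 = 16 − 9 = 7 completes the 16 down.
R2C2 = 13 − 7 = 6 completes the 13 across.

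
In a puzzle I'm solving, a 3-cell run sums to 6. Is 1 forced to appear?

Yes

The only way to make 6 from 3 distinct digits is {1,2,3}, which contains 1.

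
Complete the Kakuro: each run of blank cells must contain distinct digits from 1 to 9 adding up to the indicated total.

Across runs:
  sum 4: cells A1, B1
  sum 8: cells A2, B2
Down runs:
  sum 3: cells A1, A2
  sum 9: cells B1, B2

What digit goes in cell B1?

3

4 in 2 cells must be {1,3}; 3 in 2 cells must be {1,2}.
The 4 across and the 3 down share only 1, so A1 = 1.
B1 = 4 − 1 = 3 completes the 4 across.
A2 = 3 − 1 = 2 completes the 3 down.
B2 = 8 − 2 = 6 completes the 8 across.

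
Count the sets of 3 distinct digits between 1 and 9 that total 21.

3 distinct digits from 1–9 sum between 6 and 24.
Enumerating: {4,8,9}, {5,7,9}, {6,7,8}.

3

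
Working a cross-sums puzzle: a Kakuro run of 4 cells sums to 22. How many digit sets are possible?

4 distinct digits from 1–9 sum between 10 and 30.

11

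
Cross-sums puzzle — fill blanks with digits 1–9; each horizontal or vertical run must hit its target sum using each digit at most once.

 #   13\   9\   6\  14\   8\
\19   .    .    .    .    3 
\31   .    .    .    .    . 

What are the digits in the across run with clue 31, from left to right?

7 8 2 9 5

R2C5 = 8 − 3 = 5 completes the 8 down.
Nothing is forced directly, so branch on R2C4, whose candidates are 6 or 8 or 9. If R2C4 = 6: that forces R1C4 = 8, R2C3 = 4, R1C1 = 5, R1C3 = 2, after which R2C1 would have to be in {7,9} for the 31 across but in {8} for the 13 down — contradiction. If R2C4 = 8: that forces R1C4 = 6, R2C3 = 2, R1C3 = 4, R2C2 = 7, R1C1 = 5, after which R1C2 would have to be in {1} for the 19 across but in {2} for the 9 down — contradiction. So R2C4 = 9.
R1C4 = 14 − 9 = 5 completes the 14 down.
Nothing is forced directly, so branch on R2C3, whose candidates are 2 or 4. If R2C3 = 4: that forces R1C3 = 2, R1C1 = 8, R1C2 = 1, after which R2C1 would have to be in {6,7} for the 31 across but in {5} for the 13 down — contradiction. So R2C3 = 2.
R1C3 = 6 − 2 = 4 completes the 6 down.
Given what's placed, R1C1 must be 6 to fit the 19 across and 13 down.
R1C2 = 19 − 18 = 1 completes the 19 across.
R2C1 = 13 − 6 = 7 completes the 13 down.
R2C2 = 31 − 23 = 8 completes the 31 across.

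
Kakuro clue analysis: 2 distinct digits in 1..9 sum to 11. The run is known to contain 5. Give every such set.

{5,6}

2 distinct digits from 1–9 sum between 3 and 17.
Keeping only sets containing 5.
Only one set works: {5,6}.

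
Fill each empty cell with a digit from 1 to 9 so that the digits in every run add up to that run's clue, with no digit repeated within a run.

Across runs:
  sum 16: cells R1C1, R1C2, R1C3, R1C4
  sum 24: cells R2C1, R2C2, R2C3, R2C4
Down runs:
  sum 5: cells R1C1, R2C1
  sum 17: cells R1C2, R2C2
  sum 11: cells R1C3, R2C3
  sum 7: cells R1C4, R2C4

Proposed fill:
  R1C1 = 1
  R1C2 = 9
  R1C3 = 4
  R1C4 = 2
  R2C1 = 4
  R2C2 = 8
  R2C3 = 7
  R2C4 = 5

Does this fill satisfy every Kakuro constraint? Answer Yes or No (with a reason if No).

Yes

Across: 1+9+4+2=16; 4+8+7+5=24. Down: 1+4=5; 9+8=17; 4+7=11; 2+5=7. No digit repeats within any run.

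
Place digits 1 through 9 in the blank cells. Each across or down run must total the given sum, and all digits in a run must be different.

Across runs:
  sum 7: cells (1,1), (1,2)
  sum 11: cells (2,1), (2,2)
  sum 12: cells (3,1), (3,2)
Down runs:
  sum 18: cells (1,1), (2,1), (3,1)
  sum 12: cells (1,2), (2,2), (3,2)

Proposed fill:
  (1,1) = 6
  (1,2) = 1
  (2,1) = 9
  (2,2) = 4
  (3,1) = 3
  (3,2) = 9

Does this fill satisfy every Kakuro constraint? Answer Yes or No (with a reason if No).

No — the across run (2,1)–(2,2) sums to 13, not 11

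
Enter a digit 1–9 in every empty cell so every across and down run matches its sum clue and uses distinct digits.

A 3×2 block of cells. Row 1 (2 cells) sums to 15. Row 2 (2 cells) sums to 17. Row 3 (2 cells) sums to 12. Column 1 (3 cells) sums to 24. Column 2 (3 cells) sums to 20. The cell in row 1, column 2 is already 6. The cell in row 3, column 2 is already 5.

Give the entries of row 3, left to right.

7, 5

17 in 2 cells must be {8,9}; 24 in 3 cells must be {7,8,9}.
(1,1) = 15 − 6 = 9 completes the 15 across.
Given what's placed, (2,1) must be 8 to fit the 17 across and 24 down.
(2,2) = 17 − 8 = 9 completes the 17 across.
(3,1) = 12 − 5 = 7 completes the 12 across.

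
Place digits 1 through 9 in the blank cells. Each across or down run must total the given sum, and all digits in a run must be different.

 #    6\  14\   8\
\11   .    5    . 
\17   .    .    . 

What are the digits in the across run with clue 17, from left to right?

2 9 6

Given what's placed, R1C3 must be 2 to fit the 11 across and 8 down.
R2C2 = 14 − 5 = 9 completes the 14 down.
R2C3 = 8 − 2 = 6 completes the 8 down.
R1C1 = 11 − 7 = 4 completes the 11 across.
R2C1 = 17 − 15 = 2 completes the 17 across.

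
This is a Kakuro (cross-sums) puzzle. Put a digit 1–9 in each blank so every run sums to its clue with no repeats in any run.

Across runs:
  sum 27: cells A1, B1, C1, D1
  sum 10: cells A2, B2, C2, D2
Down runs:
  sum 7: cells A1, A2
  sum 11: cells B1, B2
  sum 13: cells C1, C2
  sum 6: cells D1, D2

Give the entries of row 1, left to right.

10 in 4 cells must be {1,2,3,4}.
Only 4 fits C2 under both its across sum 10 and down sum 13.
C1 = 13 − 4 = 9 completes the 13 down.
Nothing is forced directly, so branch on B2, whose candidates are 2 or 3. If B2 = 2: then B1 would have to be in {3,4,5,6,7,8} for the 27 across but in {9} for the 11 down — contradiction. So B2 = 3.
B1 = 11 − 3 = 8 completes the 11 down.
D1 = 4: the only remaining digit allowed by both the 27 across and the 6 down.
D2 = 6 − 4 = 2 completes the 6 down.
A1 = 27 − 21 = 6 completes the 27 across.

6 8 9 4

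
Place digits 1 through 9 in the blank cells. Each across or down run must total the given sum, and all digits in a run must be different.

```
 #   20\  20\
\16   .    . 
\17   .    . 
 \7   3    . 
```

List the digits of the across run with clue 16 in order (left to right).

16 in 2 cells must be {7,9}; 17 in 2 cells must be {8,9}.
Given what's placed, R1C1 must be 9 to fit the 16 across and 20 down.
R1C2 = 16 − 9 = 7 completes the 16 across.
R2C1 = 20 − 12 = 8 completes the 20 down.
R2C2 = 17 − 8 = 9 completes the 17 across.
R3C2 = 7 − 3 = 4 completes the 7 across.

9 7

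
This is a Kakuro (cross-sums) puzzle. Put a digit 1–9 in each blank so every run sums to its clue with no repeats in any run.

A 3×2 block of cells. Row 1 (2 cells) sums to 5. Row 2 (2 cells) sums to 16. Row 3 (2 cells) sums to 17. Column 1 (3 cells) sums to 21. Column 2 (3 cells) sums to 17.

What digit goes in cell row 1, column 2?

1

16 in 2 cells must be {7,9}; 17 in 2 cells must be {8,9}.
The 5 across and the 21 down share only 4, so (1,1) = 4.
(1,2) = 5 − 4 = 1 completes the 5 across.
Given what's placed, (2,1) must be 9 to fit the 16 across and 21 down.
(2,2) = 16 − 9 = 7 completes the 16 across.
(3,1) = 21 − 13 = 8 completes the 21 down.
(3,2) = 17 − 8 = 9 completes the 17 across.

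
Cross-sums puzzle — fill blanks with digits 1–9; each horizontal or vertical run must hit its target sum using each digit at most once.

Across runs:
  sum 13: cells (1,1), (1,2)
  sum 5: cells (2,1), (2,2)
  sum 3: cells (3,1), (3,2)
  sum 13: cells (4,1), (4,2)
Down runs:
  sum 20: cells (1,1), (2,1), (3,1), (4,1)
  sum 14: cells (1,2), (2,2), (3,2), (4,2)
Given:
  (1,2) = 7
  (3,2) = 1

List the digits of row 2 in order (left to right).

3, 2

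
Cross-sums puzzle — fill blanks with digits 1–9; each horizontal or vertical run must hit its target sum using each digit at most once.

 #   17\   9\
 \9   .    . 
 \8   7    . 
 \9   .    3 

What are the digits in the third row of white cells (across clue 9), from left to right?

R2C2 = 8 − 7 = 1 completes the 8 across.
R3C1 = 9 − 3 = 6 completes the 9 across.
R1C1 = 17 − 13 = 4 completes the 17 down.
R1C2 = 9 − 4 = 5 completes the 9 across.

6, 3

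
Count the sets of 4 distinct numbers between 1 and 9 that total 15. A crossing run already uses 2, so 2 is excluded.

2

4 distinct digits from 1–9 sum between 10 and 30.
Dropping sets that contain 2.
Enumerating: {1,3,4,7}, {1,3,5,6}.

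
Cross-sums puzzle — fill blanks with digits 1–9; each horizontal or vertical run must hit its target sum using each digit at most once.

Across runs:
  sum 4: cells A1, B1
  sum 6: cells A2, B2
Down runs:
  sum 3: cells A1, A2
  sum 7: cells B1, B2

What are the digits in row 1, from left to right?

1, 3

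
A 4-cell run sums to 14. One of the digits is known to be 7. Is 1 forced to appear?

The only way to make 14 from 4 distinct digits under that restriction is {1,2,4,7}, which contains 1.

Yes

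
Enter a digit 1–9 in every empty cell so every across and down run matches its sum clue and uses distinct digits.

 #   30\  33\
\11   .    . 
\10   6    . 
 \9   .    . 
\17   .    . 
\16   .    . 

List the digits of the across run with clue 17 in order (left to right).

17 in 2 cells must be {8,9}; 16 in 2 cells must be {7,9}.
R2C2 = 10 − 6 = 4 completes the 10 across.
No cell is forced outright now. R3C2 can only be 5 or 7 or 8 (the digits allowed by both its 9 across and its 33 down). If R3C2 = 7: that forces R3C1 = 2, R5C1 = 9, after which R5C2 would have to be in {7} for the 16 across but in {5,8,9} for the 33 down — contradiction. If R3C2 = 8: then R3C1 would have to be in {1} for the 9 across but in {2,3,4,5,7,8,9} for the 30 down — contradiction. So R3C2 = 5.
R3C1 = 9 − 5 = 4 completes the 9 across.
Nothing is forced directly, so branch on R4C1, whose candidates are 8 or 9. If R4C1 = 9: that forces R4C2 = 8, after which R5C1 would have to be in {7,9} for the 16 across but in {3,8} for the 30 down — contradiction. So R4C1 = 8.
R4C2 = 17 − 8 = 9 completes the 17 across.

8 9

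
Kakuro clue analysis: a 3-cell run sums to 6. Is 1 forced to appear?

Yes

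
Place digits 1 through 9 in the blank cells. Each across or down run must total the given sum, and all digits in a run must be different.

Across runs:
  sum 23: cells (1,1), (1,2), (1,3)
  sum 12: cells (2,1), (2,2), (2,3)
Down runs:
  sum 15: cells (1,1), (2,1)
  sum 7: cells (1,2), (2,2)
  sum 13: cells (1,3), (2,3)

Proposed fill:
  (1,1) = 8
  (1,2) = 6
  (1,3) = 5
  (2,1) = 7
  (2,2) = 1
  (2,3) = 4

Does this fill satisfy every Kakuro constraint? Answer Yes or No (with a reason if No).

No — the down run (1,3)–(2,3) sums to 9, not 13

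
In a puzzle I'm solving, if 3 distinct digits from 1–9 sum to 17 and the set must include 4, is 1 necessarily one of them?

No

Counterexample: {4,5,8} sums to 17 under that restriction without using 1.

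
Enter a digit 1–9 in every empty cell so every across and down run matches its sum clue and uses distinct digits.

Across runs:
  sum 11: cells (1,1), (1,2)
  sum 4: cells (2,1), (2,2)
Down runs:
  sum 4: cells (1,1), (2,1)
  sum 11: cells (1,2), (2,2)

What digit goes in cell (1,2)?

8

4 in 2 cells must be {1,3}.
The 11 across and the 4 down share only 3, so (1,1) = 3.
(1,2) = 11 − 3 = 8 completes the 11 across.
(2,1) = 4 − 3 = 1 completes the 4 down.
(2,2) = 4 − 1 = 3 completes the 4 across.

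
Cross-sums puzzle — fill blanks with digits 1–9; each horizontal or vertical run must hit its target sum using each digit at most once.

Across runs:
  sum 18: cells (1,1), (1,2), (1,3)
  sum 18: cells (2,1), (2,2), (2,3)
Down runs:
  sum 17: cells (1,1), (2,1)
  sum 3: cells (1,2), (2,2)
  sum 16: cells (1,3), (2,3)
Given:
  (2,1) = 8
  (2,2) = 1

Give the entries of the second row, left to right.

17 in 2 cells must be {8,9}; 3 in 2 cells must be {1,2}; 16 in 2 cells must be {7,9}.
(1,1) = 17 − 8 = 9 completes the 17 down.
(1,2) = 3 − 1 = 2 completes the 3 down.
(1,3) = 18 − 11 = 7 completes the 18 across.
(2,3) = 18 − 9 = 9 completes the 18 across.

8, 1, 9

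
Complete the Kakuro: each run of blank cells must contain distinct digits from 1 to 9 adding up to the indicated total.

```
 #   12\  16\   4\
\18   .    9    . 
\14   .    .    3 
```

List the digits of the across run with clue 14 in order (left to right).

4 7 3

16 in 2 cells must be {7,9}; 4 in 2 cells must be {1,3}.
R1C3 = 4 − 3 = 1 completes the 4 down.
R2C2 = 16 − 9 = 7 completes the 16 down.
R1C1 = 18 − 10 = 8 completes the 18 across.
R2C1 = 14 − 10 = 4 completes the 14 across.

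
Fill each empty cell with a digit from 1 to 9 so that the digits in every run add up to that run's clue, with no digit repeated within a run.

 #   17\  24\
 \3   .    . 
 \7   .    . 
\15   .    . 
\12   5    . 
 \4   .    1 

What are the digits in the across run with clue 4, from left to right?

3 1

3 in 2 cells must be {1,2}; 4 in 2 cells must be {1,3}.
Given what's placed, R1C2 must be 2 to fit the 3 across and 24 down.
Given what's placed, R3C1 must be 6 to fit the 15 across and 17 down.
R3C2 = 15 − 6 = 9 completes the 15 across.
R4C2 = 12 − 5 = 7 completes the 12 across.
R5C1 = 4 − 1 = 3 completes the 4 across.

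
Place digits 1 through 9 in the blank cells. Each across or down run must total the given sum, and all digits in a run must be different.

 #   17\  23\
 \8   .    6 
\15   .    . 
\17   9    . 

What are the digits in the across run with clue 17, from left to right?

17 in 2 cells must be {8,9}; 23 in 3 cells must be {6,8,9}.
R1C1 = 8 − 6 = 2 completes the 8 across.
R2C1 = 17 − 11 = 6 completes the 17 down.
R2C2 = 15 − 6 = 9 completes the 15 across.
R3C2 = 17 − 9 = 8 completes the 17 across.

9, 8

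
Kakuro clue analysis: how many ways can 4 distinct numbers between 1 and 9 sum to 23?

9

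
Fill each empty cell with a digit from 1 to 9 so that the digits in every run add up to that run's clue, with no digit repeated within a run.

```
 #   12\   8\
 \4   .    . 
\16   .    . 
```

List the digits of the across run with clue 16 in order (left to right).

9 7

4 in 2 cells must be {1,3}; 16 in 2 cells must be {7,9}.
The 4 across and the 12 down share only 3, so R1C1 = 3.
R1C2 = 4 − 3 = 1 completes the 4 across.
R2C1 = 12 − 3 = 9 completes the 12 down.
R2C2 = 16 − 9 = 7 completes the 16 across.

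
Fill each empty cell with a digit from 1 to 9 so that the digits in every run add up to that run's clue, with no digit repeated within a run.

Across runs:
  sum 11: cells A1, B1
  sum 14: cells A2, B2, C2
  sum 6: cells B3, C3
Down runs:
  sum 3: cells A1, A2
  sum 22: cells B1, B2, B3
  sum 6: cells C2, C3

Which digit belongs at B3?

5

3 in 2 cells must be {1,2}.
The 11 across and the 3 down share only 2, so A1 = 2.
B1 = 11 − 2 = 9 completes the 11 across.
A2 = 3 − 2 = 1 completes the 3 down.
B3 = 5: the only remaining digit allowed by both the 6 across and the 22 down.
C3 = 6 − 5 = 1 completes the 6 across.
B2 = 22 − 14 = 8 completes the 22 down.
C2 = 14 − 9 = 5 completes the 14 across.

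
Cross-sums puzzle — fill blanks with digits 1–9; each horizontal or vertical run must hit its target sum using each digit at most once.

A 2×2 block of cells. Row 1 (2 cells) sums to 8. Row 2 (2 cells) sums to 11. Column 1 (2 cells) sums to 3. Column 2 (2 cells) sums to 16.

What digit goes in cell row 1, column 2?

3 in 2 cells must be {1,2}; 16 in 2 cells must be {7,9}.
The 8 across and the 16 down share only 7, so (1,2) = 7.
The 11 across and the 3 down share only 2, so (2,1) = 2.
(2,2) = 11 − 2 = 9 completes the 11 across.
(1,1) = 8 − 7 = 1 completes the 8 across.

7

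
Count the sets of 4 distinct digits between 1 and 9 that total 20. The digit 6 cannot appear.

4 distinct digits from 1–9 sum between 10 and 30.
Dropping sets that contain 6.
Enumerating: {1,2,8,9}, {1,3,7,9}, {1,4,7,8}, {2,3,7,8}, {2,4,5,9}, {3,4,5,8}.

6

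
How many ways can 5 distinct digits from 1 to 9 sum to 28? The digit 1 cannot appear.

6

5 distinct digits from 1–9 sum between 15 and 35.
Dropping sets that contain 1.
Enumerating: {2,3,6,8,9}, {2,4,5,8,9}, {2,4,6,7,9}, {2,5,6,7,8}, {3,4,5,7,9}, {3,4,6,7,8}.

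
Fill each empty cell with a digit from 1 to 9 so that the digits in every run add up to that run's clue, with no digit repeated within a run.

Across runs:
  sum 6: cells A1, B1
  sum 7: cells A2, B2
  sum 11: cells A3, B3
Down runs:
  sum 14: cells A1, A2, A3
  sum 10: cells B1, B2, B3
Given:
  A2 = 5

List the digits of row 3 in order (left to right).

8 3

B2 = 7 − 5 = 2 completes the 7 across.
Nothing is forced directly, so branch on A1, whose candidates are 1 or 2. If A1 = 2: then B1 would have to be in {4} for the 6 across but in {1,3,5,7} for the 10 down — contradiction. So A1 = 1.
B1 = 6 − 1 = 5 completes the 6 across.
A3 = 14 − 6 = 8 completes the 14 down.
B3 = 11 − 8 = 3 completes the 11 across.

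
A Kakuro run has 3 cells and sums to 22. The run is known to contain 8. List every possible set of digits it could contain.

3 distinct digits from 1–9 sum between 6 and 24.
Keeping only sets containing 8.
Only one set works: {5,8,9}.

{5,8,9}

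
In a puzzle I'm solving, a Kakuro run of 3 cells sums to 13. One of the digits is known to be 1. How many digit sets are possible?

3

3 distinct digits from 1–9 sum between 6 and 24.
Keeping only sets containing 1.
Enumerating: {1,3,9}, {1,4,8}, {1,5,7}.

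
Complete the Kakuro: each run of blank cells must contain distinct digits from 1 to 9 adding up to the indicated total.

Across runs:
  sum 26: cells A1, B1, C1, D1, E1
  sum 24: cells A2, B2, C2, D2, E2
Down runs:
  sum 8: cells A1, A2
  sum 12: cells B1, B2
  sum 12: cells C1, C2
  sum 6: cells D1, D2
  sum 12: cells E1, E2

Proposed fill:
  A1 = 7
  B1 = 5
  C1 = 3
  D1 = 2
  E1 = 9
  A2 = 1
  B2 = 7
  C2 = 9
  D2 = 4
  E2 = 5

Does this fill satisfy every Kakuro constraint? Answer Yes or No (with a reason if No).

No — the down run E1–E2 sums to 14, not 12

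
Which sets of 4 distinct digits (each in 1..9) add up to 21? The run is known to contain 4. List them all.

{1,4,7,9}; {2,4,6,9}; {2,4,7,8}; {3,4,5,9}; {3,4,6,8}

4 distinct digits from 1–9 sum between 10 and 30.
Keeping only sets containing 4.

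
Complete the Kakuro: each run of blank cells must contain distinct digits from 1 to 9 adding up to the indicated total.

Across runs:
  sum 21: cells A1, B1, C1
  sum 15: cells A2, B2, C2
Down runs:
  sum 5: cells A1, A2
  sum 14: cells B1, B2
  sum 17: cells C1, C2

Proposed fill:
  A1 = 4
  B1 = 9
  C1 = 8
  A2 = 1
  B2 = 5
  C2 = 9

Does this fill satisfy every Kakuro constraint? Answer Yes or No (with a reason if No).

Yes

Across: 4+9+8=21; 1+5+9=15. Down: 4+1=5; 9+5=14; 8+9=17. No digit repeats within any run.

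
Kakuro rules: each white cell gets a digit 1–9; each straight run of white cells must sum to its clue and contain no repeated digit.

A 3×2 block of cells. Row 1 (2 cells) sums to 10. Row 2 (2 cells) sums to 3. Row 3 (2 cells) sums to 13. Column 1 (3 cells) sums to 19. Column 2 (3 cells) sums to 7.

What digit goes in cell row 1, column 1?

3 in 2 cells must be {1,2}; 7 in 3 cells must be {1,2,4}.
The 3 across and the 19 down share only 2, so (2,1) = 2.
(2,2) = 3 − 2 = 1 completes the 3 across.
Given what's placed, (3,2) must be 4 to fit the 13 across and 7 down.
(1,2) = 7 − 5 = 2 completes the 7 down.
(3,1) = 13 − 4 = 9 completes the 13 across.
(1,1) = 10 − 2 = 8 completes the 10 across.

8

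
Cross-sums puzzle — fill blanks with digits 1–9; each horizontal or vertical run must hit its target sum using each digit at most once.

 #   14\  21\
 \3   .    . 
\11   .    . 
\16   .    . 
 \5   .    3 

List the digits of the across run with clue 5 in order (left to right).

3 in 2 cells must be {1,2}; 16 in 2 cells must be {7,9}.
Intersecting the 16 across with the 14 down forces R3C1 = 7.
R3C2 = 16 − 7 = 9 completes the 16 across.
R4C1 = 5 − 3 = 2 completes the 5 across.
Given what's placed, R1C1 must be 1 to fit the 3 across and 14 down.
R1C2 = 3 − 1 = 2 completes the 3 across.
R2C1 = 14 − 10 = 4 completes the 14 down.
R2C2 = 11 − 4 = 7 completes the 11 across.

2 3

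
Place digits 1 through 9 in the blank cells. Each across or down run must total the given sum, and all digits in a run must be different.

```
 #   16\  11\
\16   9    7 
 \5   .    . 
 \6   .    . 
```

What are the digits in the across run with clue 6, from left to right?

16 in 2 cells must be {7,9}.
Given what's placed, R3C2 must be 1 to fit the 6 across and 11 down.
R2C2 = 11 − 8 = 3 completes the 11 down.
R3C1 = 6 − 1 = 5 completes the 6 across.
R2C1 = 5 − 3 = 2 completes the 5 across.

5, 1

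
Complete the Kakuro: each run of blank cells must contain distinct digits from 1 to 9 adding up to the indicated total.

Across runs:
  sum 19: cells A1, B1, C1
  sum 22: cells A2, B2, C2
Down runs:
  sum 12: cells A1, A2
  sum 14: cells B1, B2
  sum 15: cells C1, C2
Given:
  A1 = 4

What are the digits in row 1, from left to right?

4 9 6

A2 = 12 − 4 = 8 completes the 12 down.
C2 = 9: the only remaining digit allowed by both the 22 across and the 15 down.
C1 = 15 − 9 = 6 completes the 15 down.
B2 = 22 − 17 = 5 completes the 22 across.
B1 = 19 − 10 = 9 completes the 19 across.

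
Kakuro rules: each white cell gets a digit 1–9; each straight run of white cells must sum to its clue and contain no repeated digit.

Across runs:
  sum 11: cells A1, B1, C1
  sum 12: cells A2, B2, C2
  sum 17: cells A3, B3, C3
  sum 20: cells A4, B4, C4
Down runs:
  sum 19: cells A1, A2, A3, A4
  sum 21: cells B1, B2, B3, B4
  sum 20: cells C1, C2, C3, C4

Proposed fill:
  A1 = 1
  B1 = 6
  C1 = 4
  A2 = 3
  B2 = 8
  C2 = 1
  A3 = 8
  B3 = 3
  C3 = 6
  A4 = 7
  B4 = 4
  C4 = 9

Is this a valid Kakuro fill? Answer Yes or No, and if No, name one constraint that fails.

Yes

Across: 1+6+4=11; 3+8+1=12; 8+3+6=17; 7+4+9=20. Down: 1+3+8+7=19; 6+8+3+4=21; 4+1+6+9=20. No digit repeats within any run.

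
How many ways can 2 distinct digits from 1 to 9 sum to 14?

2

2 distinct digits from 1–9 sum between 3 and 17.
Enumerating: {5,9}, {6,8}.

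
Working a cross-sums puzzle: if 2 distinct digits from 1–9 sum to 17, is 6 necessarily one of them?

No

The only way to make 17 from 2 distinct digits is {8,9}, which does not contain 6.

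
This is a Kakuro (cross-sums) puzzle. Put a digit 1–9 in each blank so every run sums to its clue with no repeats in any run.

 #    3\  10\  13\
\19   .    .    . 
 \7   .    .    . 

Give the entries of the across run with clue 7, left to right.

7 in 3 cells must be {1,2,4}; 3 in 2 cells must be {1,2}.
The 19 across and the 3 down share only 2, so R1C1 = 2.
R2C1 = 3 − 2 = 1 completes the 3 down.
Given what's placed, R2C3 must be 4 to fit the 7 across and 13 down.
R1C3 = 13 − 4 = 9 completes the 13 down.
R2C2 = 7 − 5 = 2 completes the 7 across.
R1C2 = 19 − 11 = 8 completes the 19 across.

1 2 4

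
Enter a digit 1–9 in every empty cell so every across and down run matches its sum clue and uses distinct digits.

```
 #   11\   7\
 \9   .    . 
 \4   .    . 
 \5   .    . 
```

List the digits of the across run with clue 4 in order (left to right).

3 1

4 in 2 cells must be {1,3}; 7 in 3 cells must be {1,2,4}.
The 4 across and the 7 down share only 1, so R2C2 = 1.
R2C1 = 4 − 1 = 3 completes the 4 across.
Nothing is forced directly, so branch on R1C2, whose candidates are 2 or 4. If R1C2 = 4: then R1C1 would have to be in {5} for the 9 across but in {1,2,6,7} for the 11 down — contradiction. So R1C2 = 2.
R1C1 = 9 − 2 = 7 completes the 9 across.
R3C1 = 11 − 10 = 1 completes the 11 down.
R3C2 = 5 − 1 = 4 completes the 5 across.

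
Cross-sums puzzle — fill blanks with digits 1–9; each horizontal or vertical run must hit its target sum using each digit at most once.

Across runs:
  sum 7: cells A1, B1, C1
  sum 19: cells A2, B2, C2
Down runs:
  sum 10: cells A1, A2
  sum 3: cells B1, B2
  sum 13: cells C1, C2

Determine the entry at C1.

7 in 3 cells must be {1,2,4}; 3 in 2 cells must be {1,2}.
The 7 across and the 13 down share only 4, so C1 = 4.
The 19 across and the 3 down share only 2, so B2 = 2.
C2 = 13 − 4 = 9 completes the 13 down.
B1 = 3 − 2 = 1 completes the 3 down.
A2 = 19 − 11 = 8 completes the 19 across.
A1 = 7 − 5 = 2 completes the 7 across.

4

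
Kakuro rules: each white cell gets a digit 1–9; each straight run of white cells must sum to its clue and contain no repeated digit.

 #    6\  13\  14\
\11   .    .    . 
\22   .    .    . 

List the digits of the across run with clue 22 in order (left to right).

5, 9, 8

The 22 across and the 6 down share only 5, so R2C1 = 5.
R1C1 = 6 − 5 = 1 completes the 6 down.
Nothing is forced directly, so branch on R1C3, whose candidates are 6 or 8. If R1C3 = 8: then R1C2 would have to be in {2} for the 11 across but in {4,5,6,7,8,9} for the 13 down — contradiction. So R1C3 = 6.
R1C2 = 11 − 7 = 4 completes the 11 across.
R2C2 = 13 − 4 = 9 completes the 13 down.
R2C3 = 22 − 14 = 8 completes the 22 across.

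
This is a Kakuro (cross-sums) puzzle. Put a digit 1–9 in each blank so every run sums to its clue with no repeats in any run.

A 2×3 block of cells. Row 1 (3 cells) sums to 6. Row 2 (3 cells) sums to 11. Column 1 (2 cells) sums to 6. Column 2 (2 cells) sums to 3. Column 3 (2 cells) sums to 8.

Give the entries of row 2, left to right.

6 in 3 cells must be {1,2,3}; 3 in 2 cells must be {1,2}.
Nothing is forced directly, so branch on (1,1), whose candidates are 1 or 2. If (1,1) = 1: that forces (1,2) = 2, (1,3) = 3, (2,1) = 5, after which (2,2) would have to be in {2,4} for the 11 across but in {1} for the 3 down — contradiction. So (1,1) = 2.
Given what's placed, (1,2) must be 1 to fit the 6 across and 3 down.
(1,3) = 6 − 3 = 3 completes the 6 across.
(2,1) = 6 − 2 = 4 completes the 6 down.
(2,2) = 3 − 1 = 2 completes the 3 down.
(2,3) = 11 − 6 = 5 completes the 11 across.

4 2 5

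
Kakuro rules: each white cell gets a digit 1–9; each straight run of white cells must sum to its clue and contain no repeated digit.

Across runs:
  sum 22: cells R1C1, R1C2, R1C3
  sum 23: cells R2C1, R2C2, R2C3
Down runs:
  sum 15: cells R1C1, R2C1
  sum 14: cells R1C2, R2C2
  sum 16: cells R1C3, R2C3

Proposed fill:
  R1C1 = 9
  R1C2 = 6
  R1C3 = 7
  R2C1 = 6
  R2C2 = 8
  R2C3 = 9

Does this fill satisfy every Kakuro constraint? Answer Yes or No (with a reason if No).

Across: 9+6+7=22; 6+8+9=23. Down: 9+6=15; 6+8=14; 7+9=16. No digit repeats within any run.

Yes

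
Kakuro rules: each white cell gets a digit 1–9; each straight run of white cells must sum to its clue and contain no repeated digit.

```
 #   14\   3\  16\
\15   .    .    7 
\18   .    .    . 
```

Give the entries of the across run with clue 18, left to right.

8, 1, 9

3 in 2 cells must be {1,2}; 16 in 2 cells must be {7,9}.
Given what's placed, R1C2 must be 2 to fit the 15 across and 3 down.
R2C2 = 3 − 2 = 1 completes the 3 down.
R2C3 = 16 − 7 = 9 completes the 16 down.
R1C1 = 15 − 9 = 6 completes the 15 across.
R2C1 = 18 − 10 = 8 completes the 18 across.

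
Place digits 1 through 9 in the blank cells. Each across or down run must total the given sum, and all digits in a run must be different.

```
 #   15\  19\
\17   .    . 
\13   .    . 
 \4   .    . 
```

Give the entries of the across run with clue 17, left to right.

8, 9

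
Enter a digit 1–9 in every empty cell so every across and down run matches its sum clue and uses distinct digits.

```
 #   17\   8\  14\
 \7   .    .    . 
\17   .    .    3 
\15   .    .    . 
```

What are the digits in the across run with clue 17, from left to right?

9 5 3

7 in 3 cells must be {1,2,4}.
Given what's placed, R2C2 must be 5 to fit the 17 across and 8 down.
R2C1 = 17 − 8 = 9 completes the 17 across.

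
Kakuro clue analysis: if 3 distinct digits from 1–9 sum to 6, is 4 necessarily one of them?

The only way to make 6 from 3 distinct digits is {1,2,3}, which does not contain 4.

No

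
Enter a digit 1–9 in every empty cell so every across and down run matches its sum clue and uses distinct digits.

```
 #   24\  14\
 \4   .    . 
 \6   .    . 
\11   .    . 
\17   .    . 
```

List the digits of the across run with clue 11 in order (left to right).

8 3

4 in 2 cells must be {1,3}; 17 in 2 cells must be {8,9}.
Only 8 fits R4C2 under both its across sum 17 and down sum 14.
R4C1 = 17 − 8 = 9 completes the 17 across.
Nothing is forced directly, so branch on R1C1, whose candidates are 1 or 3. If R1C1 = 1: that forces R1C2 = 3, after which R2C1 would have to be in {1,2,4,5} for the 6 across but in {6,8} for the 24 down — contradiction. So R1C1 = 3.
R1C2 = 4 − 3 = 1 completes the 4 across.
R2C2 = 2: the only remaining digit allowed by both the 6 across and the 14 down.
R3C2 = 14 − 11 = 3 completes the 14 down.
R2C1 = 6 − 2 = 4 completes the 6 across.
R3C1 = 11 − 3 = 8 completes the 11 across.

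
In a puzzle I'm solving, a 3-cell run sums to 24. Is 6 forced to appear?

No

The only way to make 24 from 3 distinct digits is {7,8,9}, which does not contain 6.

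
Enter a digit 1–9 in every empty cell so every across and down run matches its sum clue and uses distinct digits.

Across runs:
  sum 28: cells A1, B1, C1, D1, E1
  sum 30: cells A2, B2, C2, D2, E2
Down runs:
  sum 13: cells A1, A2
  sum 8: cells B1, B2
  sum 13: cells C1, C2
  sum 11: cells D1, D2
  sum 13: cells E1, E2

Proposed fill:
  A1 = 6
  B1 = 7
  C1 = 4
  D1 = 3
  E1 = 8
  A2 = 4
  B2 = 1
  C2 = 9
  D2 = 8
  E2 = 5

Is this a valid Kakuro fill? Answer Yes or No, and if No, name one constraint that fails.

No — the across run A2–E2 sums to 27, not 30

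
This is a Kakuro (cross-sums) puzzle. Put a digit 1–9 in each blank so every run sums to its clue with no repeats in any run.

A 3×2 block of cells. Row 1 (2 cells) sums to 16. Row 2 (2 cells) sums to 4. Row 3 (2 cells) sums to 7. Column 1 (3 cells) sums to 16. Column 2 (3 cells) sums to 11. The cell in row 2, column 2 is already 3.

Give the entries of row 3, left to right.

6 1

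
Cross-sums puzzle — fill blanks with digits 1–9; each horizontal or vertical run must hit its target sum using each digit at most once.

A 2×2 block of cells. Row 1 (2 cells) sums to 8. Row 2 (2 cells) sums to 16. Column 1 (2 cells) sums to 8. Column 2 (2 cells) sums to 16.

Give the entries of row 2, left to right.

7 9

16 in 2 cells must be {7,9}.
The 8 across and the 16 down share only 7, so (1,2) = 7.
The 16 across and the 8 down share only 7, so (2,1) = 7.
(2,2) = 16 − 7 = 9 completes the 16 across.
(1,1) = 8 − 7 = 1 completes the 8 across.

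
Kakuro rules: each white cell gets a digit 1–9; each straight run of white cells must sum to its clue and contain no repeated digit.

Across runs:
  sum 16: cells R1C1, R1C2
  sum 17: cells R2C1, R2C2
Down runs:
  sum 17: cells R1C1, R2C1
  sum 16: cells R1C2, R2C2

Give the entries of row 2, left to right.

16 in 2 cells must be {7,9}; 17 in 2 cells must be {8,9}.
The 16 across and the 17 down share only 9, so R1C1 = 9.
R1C2 = 16 − 9 = 7 completes the 16 across.
R2C1 = 17 − 9 = 8 completes the 17 down.
R2C2 = 17 − 8 = 9 completes the 17 across.

8, 9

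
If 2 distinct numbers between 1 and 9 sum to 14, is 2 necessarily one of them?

Counterexample: {5,9} sums to 14 without using 2.

No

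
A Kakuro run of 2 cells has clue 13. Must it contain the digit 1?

No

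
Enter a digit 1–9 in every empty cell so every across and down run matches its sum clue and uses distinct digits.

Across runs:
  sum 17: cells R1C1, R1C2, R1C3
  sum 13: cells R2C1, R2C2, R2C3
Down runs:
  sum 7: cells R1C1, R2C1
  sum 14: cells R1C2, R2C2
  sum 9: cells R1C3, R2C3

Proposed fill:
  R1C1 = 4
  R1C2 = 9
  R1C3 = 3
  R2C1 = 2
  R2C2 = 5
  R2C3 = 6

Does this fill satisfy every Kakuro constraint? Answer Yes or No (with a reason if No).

No — the across run R1C1–R1C3 sums to 16, not 17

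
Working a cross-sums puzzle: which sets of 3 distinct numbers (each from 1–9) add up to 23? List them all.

3 distinct digits from 1–9 sum between 6 and 24.
Only one set works: {6,8,9}.

{6,8,9}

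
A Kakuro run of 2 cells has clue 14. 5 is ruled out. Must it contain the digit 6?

The only way to make 14 from 2 distinct digits under that restriction is {6,8}, which contains 6.

Yes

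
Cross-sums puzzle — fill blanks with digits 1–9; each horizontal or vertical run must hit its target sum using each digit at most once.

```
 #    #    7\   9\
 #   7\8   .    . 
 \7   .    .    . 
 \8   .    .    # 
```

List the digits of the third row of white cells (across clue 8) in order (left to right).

6, 2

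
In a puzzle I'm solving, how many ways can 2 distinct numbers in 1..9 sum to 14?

2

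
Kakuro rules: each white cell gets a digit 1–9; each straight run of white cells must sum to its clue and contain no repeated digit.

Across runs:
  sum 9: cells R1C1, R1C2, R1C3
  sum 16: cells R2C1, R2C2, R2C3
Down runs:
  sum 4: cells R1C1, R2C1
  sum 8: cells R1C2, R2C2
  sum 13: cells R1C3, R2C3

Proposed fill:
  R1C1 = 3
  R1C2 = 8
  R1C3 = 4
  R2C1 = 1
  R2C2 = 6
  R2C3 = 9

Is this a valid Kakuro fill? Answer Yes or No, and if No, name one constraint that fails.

No — the down run R1C2–R2C2 sums to 14, not 8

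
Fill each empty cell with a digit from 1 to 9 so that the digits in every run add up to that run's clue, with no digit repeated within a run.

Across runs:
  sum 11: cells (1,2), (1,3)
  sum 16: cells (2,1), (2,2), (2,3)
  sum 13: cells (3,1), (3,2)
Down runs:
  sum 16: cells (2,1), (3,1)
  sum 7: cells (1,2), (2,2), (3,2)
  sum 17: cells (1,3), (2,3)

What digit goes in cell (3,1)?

9

16 in 2 cells must be {7,9}; 7 in 3 cells must be {1,2,4}; 17 in 2 cells must be {8,9}.
The 13 across and the 7 down share only 4, so (3,2) = 4.
(1,2) = 2: the only remaining digit allowed by both the 11 across and the 7 down.
(1,3) = 11 − 2 = 9 completes the 11 across.
(2,2) = 7 − 6 = 1 completes the 7 down.
(2,3) = 17 − 9 = 8 completes the 17 down.
(3,1) = 13 − 4 = 9 completes the 13 across.
(2,1) = 16 − 9 = 7 completes the 16 across.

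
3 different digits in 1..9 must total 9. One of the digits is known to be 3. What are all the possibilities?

{1,3,5}; {2,3,4}

3 distinct digits from 1–9 sum between 6 and 24.
Keeping only sets containing 3.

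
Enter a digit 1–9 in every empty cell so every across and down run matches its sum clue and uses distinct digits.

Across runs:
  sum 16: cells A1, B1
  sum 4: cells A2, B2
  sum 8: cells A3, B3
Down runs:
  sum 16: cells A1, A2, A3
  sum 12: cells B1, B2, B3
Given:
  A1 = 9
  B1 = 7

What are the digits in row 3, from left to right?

16 in 2 cells must be {7,9}; 4 in 2 cells must be {1,3}.
Nothing is forced directly, so branch on A2, whose candidates are 1 or 3. If A2 = 3: that forces B2 = 1, after which A3 would have to be in {1,2,3,5,6,7} for the 8 across but in {4} for the 16 down — contradiction. So A2 = 1.
B2 = 4 − 1 = 3 completes the 4 across.
A3 = 16 − 10 = 6 completes the 16 down.
B3 = 8 − 6 = 2 completes the 8 across.

6, 2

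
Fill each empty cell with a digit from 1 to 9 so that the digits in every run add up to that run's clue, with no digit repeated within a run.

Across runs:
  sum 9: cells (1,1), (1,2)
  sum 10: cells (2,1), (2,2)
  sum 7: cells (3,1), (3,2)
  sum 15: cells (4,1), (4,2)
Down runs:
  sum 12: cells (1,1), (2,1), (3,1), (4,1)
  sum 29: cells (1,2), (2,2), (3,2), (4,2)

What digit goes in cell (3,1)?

2

29 in 4 cells must be {5,7,8,9}.
Only 5 fits (3,2) under both its across sum 7 and down sum 29.
The 15 across and the 12 down share only 6, so (4,1) = 6.
(4,2) = 15 − 6 = 9 completes the 15 across.
(3,1) = 7 − 5 = 2 completes the 7 across.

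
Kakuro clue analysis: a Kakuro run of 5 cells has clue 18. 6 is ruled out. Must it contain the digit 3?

Yes

Every partition of 18 into 5 distinct digits under that restriction includes 3: {1,2,3,4,8}, {1,2,3,5,7}.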